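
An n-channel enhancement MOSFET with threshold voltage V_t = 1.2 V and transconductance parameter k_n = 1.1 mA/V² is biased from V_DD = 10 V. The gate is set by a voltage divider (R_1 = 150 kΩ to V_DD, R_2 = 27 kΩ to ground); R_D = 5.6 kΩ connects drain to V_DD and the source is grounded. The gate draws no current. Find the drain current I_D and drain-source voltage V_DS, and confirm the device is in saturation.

I_D ≈ 0.058 mA, V_DS ≈ 9.7 V

V_G = V_DD·R_2/(R_1+R_2) = 10×27/177 = 1.53 V. With the source grounded, V_GS = V_G = 1.53 V.
Assume saturation: I_D = (k_n/2)(V_GS − V_t)² = (1.1/2)×(1.53 − 1.2)² = 0.55×0.325² = 0.0582 mA.
V_DS = V_DD − I_D·R_D = 10 − 0.0582×5.6 = 9.67 V.
Saturation requires V_DS ≥ V_GS − V_t = 0.325 V; 9.67 ≥ 0.325 ✓.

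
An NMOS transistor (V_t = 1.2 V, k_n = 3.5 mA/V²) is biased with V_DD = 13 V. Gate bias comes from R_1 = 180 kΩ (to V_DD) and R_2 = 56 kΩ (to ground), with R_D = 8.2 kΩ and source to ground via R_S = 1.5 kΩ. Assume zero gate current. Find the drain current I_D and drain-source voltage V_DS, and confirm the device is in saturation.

V_G = V_DD·R_2/(R_1+R_2) = 13×56/236 = 3.08 V.
Assume saturation: I_D = (k_n/2)(V_GS − V_t)² with V_GS = V_G − I_D·R_S = 3.08 − 1.5·I_D.
Substituting gives 3.94·I_D² − 10.9·I_D + 6.22 = 0, with roots I_D = 0.804 or 1.96 mA.
The root I_D = 1.96 mA gives V_GS = 0.141 V ≤ V_t, so take I_D = 0.804 mA.
Then V_GS = 1.88 V and V_DS = V_DD − I_D(R_D+R_S) = 13 − 0.804×9.7 = 5.2 V.
Saturation requires V_DS ≥ V_GS − V_t = 0.678 V; 5.2 ≥ 0.678 ✓.

I_D ≈ 0.8 mA, V_DS ≈ 5.2 V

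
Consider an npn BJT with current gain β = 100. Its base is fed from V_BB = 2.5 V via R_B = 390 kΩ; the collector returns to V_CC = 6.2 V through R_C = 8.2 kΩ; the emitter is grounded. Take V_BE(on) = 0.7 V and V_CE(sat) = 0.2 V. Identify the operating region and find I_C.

active; I_C ≈ 0.46 mA

Assume active. Base-emitter loop: I_B = (V_BB − V_BE)/R_B = (2.5 − 0.7)/390 = 0.00462 mA.
I_C = β·I_B = 100×0.00462 = 0.462 mA.
V_CE = V_CC − I_C·R_C = 6.2 − 0.462×8.2 = 2.42 V > V_CE(sat), so the active-region assumption holds.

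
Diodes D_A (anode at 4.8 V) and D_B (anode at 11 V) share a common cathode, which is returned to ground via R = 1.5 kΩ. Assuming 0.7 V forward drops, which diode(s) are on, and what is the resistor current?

Only D_B conducts; I_R ≈ 6.9 mA

Assume both conduct. Then node N would need to be at both 4.8−0.7 = 4.1 V and 11−0.7 = 10.3 V, which is impossible.
Assume only D_B conducts: V_N = 11 − 0.7 = 10.3 V, so I_R = 10.3/1.5 = 6.87 mA.
Check D_A: its anode-to-cathode voltage is 4.8 − 10.3 = -5.5 V < 0.7 V, so it is off. The assumption is consistent.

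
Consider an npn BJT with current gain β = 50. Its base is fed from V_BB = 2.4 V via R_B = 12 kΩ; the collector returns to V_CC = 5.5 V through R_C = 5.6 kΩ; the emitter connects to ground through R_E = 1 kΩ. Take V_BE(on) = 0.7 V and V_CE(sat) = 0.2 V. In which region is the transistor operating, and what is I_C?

saturation; I_C ≈ 0.79 mA

Assume active: I_B = (2.4 − 0.7)/(12 + 51×1) = 0.027 mA, I_C = β·I_B = 1.35 mA.
Then V_CE = 5.5 − 1.35×5.6 − 1.38×1 = -3.43 V < 0.2 V — the active assumption fails.
Re-solve with V_CE = 0.2 V. KCL at the emitter: V_E/R_E = (V_BB−0.7−V_E)/R_B + (V_CC−0.2−V_E)/R_C, giving V_E = 0.862 V.
I_C = (V_CC − 0.2 − V_E)/R_C = (5.3 − 0.862)/5.6 = 0.792 mA.
Check: I_B = (1.7 − 0.862)/12 = 0.0698 mA, and β·I_B = 3.49 mA > I_C, confirming saturation.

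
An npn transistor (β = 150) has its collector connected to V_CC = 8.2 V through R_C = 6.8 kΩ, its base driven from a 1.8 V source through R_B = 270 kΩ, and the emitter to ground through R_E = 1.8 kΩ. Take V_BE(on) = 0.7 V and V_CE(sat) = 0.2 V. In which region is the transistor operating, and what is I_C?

Assume active. Base-emitter loop: I_B = (V_BB − V_BE)/(R_B + (β+1)R_E) = (1.8 − 0.7)/(270 + 151×1.8) = 0.00203 mA.
I_C = β·I_B = 150×0.00203 = 0.305 mA.
V_CE = V_CC − I_C·R_C − I_E·R_E = 8.2 − 0.305×6.8 − 0.307×1.8 = 5.58 V > V_CE(sat), so the active-region assumption holds.

active; I_C ≈ 0.3 mA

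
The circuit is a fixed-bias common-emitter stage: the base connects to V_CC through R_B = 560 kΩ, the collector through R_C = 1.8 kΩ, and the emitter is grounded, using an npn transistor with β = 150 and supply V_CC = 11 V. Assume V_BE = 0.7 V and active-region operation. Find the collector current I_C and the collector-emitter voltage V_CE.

Base loop: V_CC = I_B·R_B + V_BE, so I_B = (11 − 0.7)/560 kΩ = 0.0184 mA.
In the active region I_C = β·I_B = 150 × 0.0184 = 2.76 mA.
Collector loop: V_CE = V_CC − I_C·R_C = 11 − 2.76×1.8 = 6.03 V.
Since V_CE = 6.03 V > V_CE(sat) ≈ 0.2 V, the transistor is in the active region as assumed.

I_C ≈ 2.8 mA, V_CE ≈ 6 V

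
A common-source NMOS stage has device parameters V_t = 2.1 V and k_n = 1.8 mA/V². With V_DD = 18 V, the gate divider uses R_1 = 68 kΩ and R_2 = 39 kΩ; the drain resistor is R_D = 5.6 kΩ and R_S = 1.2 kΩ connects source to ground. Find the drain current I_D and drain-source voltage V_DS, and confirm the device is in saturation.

I_D ≈ 2.4 mA, V_DS ≈ 1.9 V

V_G = V_DD·R_2/(R_1+R_2) = 18×39/107 = 6.56 V.
Assume saturation: I_D = (k_n/2)(V_GS − V_t)² with V_GS = V_G − I_D·R_S = 6.56 − 1.2·I_D.
Substituting gives 1.3·I_D² − 10.6·I_D + 17.9 = 0, with roots I_D = 2.37 or 5.84 mA.
The root I_D = 5.84 mA gives V_GS = -0.447 V ≤ V_t, so take I_D = 2.37 mA.
Then V_GS = 3.72 V and V_DS = V_DD − I_D(R_D+R_S) = 18 − 2.37×6.8 = 1.91 V.
Saturation requires V_DS ≥ V_GS − V_t = 1.62 V; 1.91 ≥ 1.62 ✓.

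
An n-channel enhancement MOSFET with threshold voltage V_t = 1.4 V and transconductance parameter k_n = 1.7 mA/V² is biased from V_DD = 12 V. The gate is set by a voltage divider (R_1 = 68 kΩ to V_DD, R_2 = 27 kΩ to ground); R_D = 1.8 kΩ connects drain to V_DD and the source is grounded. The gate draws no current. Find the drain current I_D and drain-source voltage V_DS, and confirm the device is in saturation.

V_G = V_DD·R_2/(R_1+R_2) = 12×27/95 = 3.41 V. With the source grounded, V_GS = V_G = 3.41 V.
Assume saturation: I_D = (k_n/2)(V_GS − V_t)² = (1.7/2)×(3.41 − 1.4)² = 0.85×2.01² = 3.44 mA.
V_DS = V_DD − I_D·R_D = 12 − 3.44×1.8 = 5.82 V.
Saturation requires V_DS ≥ V_GS − V_t = 2.01 V; 5.82 ≥ 2.01 ✓.

I_D ≈ 3.4 mA, V_DS ≈ 5.8 V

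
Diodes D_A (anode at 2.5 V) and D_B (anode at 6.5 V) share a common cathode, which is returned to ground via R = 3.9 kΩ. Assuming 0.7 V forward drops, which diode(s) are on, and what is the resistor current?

Only D_B conducts; I_R ≈ 1.5 mA

Assume both conduct. Then node N would need to be at both 2.5−0.7 = 1.8 V and 6.5−0.7 = 5.8 V, which is impossible.
Assume only D_B conducts: V_N = 6.5 − 0.7 = 5.8 V, so I_R = 5.8/3.9 = 1.49 mA.
Check D_A: its anode-to-cathode voltage is 2.5 − 5.8 = -3.3 V < 0.7 V, so it is off. The assumption is consistent.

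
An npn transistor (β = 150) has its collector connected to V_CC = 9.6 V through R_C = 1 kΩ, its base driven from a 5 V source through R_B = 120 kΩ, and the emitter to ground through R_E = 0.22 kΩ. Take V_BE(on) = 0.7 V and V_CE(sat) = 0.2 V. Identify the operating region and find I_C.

active; I_C ≈ 4.2 mA

Assume active. Base-emitter loop: I_B = (V_BB − V_BE)/(R_B + (β+1)R_E) = (5 − 0.7)/(120 + 151×0.22) = 0.0281 mA.
I_C = β·I_B = 150×0.0281 = 4.21 mA.
V_CE = V_CC − I_C·R_C − I_E·R_E = 9.6 − 4.21×1 − 4.24×0.22 = 4.46 V > V_CE(sat), so the active-region assumption holds.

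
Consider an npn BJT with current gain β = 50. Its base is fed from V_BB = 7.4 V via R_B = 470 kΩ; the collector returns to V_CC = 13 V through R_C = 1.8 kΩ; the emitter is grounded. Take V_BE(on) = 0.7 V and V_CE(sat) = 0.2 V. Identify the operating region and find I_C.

Assume active. Base-emitter loop: I_B = (V_BB − V_BE)/R_B = (7.4 − 0.7)/470 = 0.0143 mA.
I_C = β·I_B = 50×0.0143 = 0.713 mA.
V_CE = V_CC − I_C·R_C = 13 − 0.713×1.8 = 11.7 V > V_CE(sat), so the active-region assumption holds.

active; I_C ≈ 0.71 mA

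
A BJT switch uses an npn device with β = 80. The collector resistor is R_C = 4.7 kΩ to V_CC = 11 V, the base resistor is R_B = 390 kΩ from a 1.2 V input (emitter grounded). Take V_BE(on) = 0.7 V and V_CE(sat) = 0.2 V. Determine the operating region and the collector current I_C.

active; I_C ≈ 0.1 mA

Assume active. Base-emitter loop: I_B = (V_BB − V_BE)/R_B = (1.2 − 0.7)/390 = 0.00128 mA.
I_C = β·I_B = 80×0.00128 = 0.103 mA.
V_CE = V_CC − I_C·R_C = 11 − 0.103×4.7 = 10.5 V > V_CE(sat), so the active-region assumption holds.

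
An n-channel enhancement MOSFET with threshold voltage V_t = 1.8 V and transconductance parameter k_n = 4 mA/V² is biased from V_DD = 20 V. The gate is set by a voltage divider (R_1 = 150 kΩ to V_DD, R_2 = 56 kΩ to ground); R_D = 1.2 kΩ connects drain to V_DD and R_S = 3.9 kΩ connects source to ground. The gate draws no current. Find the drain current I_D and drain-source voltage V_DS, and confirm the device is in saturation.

V_G = V_DD·R_2/(R_1+R_2) = 20×56/206 = 5.44 V.
Assume saturation: I_D = (k_n/2)(V_GS − V_t)² with V_GS = V_G − I_D·R_S = 5.44 − 3.9·I_D.
Substituting gives 30.4·I_D² − 57.7·I_D + 26.5 = 0, with roots I_D = 0.773 or 1.12 mA.
The root I_D = 1.12 mA gives V_GS = 1.05 V ≤ V_t, so take I_D = 0.773 mA.
Then V_GS = 2.42 V and V_DS = V_DD − I_D(R_D+R_S) = 20 − 0.773×5.1 = 16.1 V.
Saturation requires V_DS ≥ V_GS − V_t = 0.622 V; 16.1 ≥ 0.622 ✓.

I_D ≈ 0.77 mA, V_DS ≈ 16 V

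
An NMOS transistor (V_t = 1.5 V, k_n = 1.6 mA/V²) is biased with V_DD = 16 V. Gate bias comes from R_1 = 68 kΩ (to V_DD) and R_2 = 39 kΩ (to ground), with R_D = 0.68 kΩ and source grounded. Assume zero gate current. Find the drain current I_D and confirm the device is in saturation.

I_D ≈ 15 mA

V_G = V_DD·R_2/(R_1+R_2) = 16×39/107 = 5.83 V. With the source grounded, V_GS = V_G = 5.83 V.
Assume saturation: I_D = (k_n/2)(V_GS − V_t)² = (1.6/2)×(5.83 − 1.5)² = 0.8×4.33² = 15 mA.
V_DS = V_DD − I_D·R_D = 16 − 15×0.68 = 5.79 V.
Saturation requires V_DS ≥ V_GS − V_t = 4.33 V; 5.79 ≥ 4.33 ✓.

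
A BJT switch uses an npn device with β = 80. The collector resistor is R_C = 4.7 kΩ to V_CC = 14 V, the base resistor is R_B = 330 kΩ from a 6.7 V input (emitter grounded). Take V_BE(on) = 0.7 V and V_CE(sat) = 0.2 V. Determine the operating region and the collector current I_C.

active; I_C ≈ 1.5 mA

Assume active. Base-emitter loop: I_B = (V_BB − V_BE)/R_B = (6.7 − 0.7)/330 = 0.0182 mA.
I_C = β·I_B = 80×0.0182 = 1.45 mA.
V_CE = V_CC − I_C·R_C = 14 − 1.45×4.7 = 7.16 V > V_CE(sat), so the active-region assumption holds.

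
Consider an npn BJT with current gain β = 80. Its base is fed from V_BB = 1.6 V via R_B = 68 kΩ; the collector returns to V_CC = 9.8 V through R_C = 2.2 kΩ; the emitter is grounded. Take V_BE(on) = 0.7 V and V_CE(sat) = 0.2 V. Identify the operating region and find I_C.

Assume active. Base-emitter loop: I_B = (V_BB − V_BE)/R_B = (1.6 − 0.7)/68 = 0.0132 mA.
I_C = β·I_B = 80×0.0132 = 1.06 mA.
V_CE = V_CC − I_C·R_C = 9.8 − 1.06×2.2 = 7.47 V > V_CE(sat), so the active-region assumption holds.

active; I_C ≈ 1.1 mA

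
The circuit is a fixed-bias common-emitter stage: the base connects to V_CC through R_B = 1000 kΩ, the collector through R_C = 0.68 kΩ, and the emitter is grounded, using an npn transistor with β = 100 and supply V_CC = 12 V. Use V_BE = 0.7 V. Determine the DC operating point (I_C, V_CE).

Base loop: V_CC = I_B·R_B + V_BE, so I_B = (12 − 0.7)/1000 kΩ = 0.0113 mA.
In the active region I_C = β·I_B = 100 × 0.0113 = 1.13 mA.
Collector loop: V_CE = V_CC − I_C·R_C = 12 − 1.13×0.68 = 11.2 V.
Since V_CE = 11.2 V > V_CE(sat) ≈ 0.2 V, the transistor is in the active region as assumed.

I_C ≈ 1.1 mA, V_CE ≈ 11 V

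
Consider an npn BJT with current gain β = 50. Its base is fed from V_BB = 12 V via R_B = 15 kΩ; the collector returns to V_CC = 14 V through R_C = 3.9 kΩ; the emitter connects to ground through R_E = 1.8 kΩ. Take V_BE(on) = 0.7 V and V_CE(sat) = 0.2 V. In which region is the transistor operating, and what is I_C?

saturation; I_C ≈ 2.3 mA

Assume active: I_B = (12 − 0.7)/(15 + 51×1.8) = 0.106 mA, I_C = β·I_B = 5.29 mA.
Then V_CE = 14 − 5.29×3.9 − 5.4×1.8 = -16.3 V < 0.2 V — the active assumption fails.
Re-solve with V_CE = 0.2 V. KCL at the emitter: V_E/R_E = (V_BB−0.7−V_E)/R_B + (V_CC−0.2−V_E)/R_C, giving V_E = 4.88 V.
I_C = (V_CC − 0.2 − V_E)/R_C = (13.8 − 4.88)/3.9 = 2.29 mA.
Check: I_B = (11.3 − 4.88)/15 = 0.428 mA, and β·I_B = 21.4 mA > I_C, confirming saturation.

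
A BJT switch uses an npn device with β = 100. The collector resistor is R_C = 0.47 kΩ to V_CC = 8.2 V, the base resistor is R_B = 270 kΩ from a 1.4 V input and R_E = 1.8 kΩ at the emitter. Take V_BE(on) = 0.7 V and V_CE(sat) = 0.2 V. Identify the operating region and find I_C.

Assume active. Base-emitter loop: I_B = (V_BB − V_BE)/(R_B + (β+1)R_E) = (1.4 − 0.7)/(270 + 101×1.8) = 0.00155 mA.
I_C = β·I_B = 100×0.00155 = 0.155 mA.
V_CE = V_CC − I_C·R_C − I_E·R_E = 8.2 − 0.155×0.47 − 0.156×1.8 = 7.85 V > V_CE(sat), so the active-region assumption holds.

active; I_C ≈ 0.15 mA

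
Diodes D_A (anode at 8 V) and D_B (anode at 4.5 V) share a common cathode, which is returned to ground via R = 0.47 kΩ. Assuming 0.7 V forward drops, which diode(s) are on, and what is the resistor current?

Only D_A conducts; I_R ≈ 16 mA

Assume both conduct. Then node N would need to be at both 8−0.7 = 7.3 V and 4.5−0.7 = 3.8 V, which is impossible.
Assume only D_A conducts: V_N = 8 − 0.7 = 7.3 V, so I_R = 7.3/0.47 = 15.5 mA.
Check D_B: its anode-to-cathode voltage is 4.5 − 7.3 = -2.8 V < 0.7 V, so it is off. The assumption is consistent.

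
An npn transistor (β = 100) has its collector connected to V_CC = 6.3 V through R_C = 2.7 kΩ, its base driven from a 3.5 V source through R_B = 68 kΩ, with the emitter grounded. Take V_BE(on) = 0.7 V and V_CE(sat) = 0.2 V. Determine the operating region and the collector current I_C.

saturation; I_C ≈ 2.3 mA

Assume active: I_B = (3.5 − 0.7)/68 = 0.0412 mA, giving I_C = β·I_B = 4.12 mA.
But then V_CE = 6.3 − 4.12×2.7 = -4.82 V < V_CE(sat) = 0.2 V — impossible in the active region.
So the transistor is saturated. With V_CE = 0.2 V, I_C = (V_CC − 0.2)/R_C = 6.1/2.7 = 2.26 mA.
Check: β·I_B = 4.12 mA > I_C = 2.26 mA, confirming saturation.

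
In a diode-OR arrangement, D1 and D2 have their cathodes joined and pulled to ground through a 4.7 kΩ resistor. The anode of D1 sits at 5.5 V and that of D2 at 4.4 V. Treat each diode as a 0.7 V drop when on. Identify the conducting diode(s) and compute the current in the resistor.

Only D1 conducts; I_R ≈ 1 mA

Assume both conduct. Then node N would need to be at both 5.5−0.7 = 4.8 V and 4.4−0.7 = 3.7 V, which is impossible.
Assume only D1 conducts: V_N = 5.5 − 0.7 = 4.8 V, so I_R = 4.8/4.7 = 1.02 mA.
Check D2: its anode-to-cathode voltage is 4.4 − 4.8 = -0.4 V < 0.7 V, so it is off. The assumption is consistent.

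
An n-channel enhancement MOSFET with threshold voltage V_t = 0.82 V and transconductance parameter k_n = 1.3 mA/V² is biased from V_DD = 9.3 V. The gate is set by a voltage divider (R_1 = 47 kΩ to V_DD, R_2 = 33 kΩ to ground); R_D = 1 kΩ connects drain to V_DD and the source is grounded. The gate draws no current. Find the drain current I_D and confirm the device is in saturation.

I_D ≈ 5.9 mA

V_G = V_DD·R_2/(R_1+R_2) = 9.3×33/80 = 3.84 V. With the source grounded, V_GS = V_G = 3.84 V.
Assume saturation: I_D = (k_n/2)(V_GS − V_t)² = (1.3/2)×(3.84 − 0.82)² = 0.65×3.02² = 5.91 mA.
V_DS = V_DD − I_D·R_D = 9.3 − 5.91×1 = 3.39 V.
Saturation requires V_DS ≥ V_GS − V_t = 3.02 V; 3.39 ≥ 3.02 ✓.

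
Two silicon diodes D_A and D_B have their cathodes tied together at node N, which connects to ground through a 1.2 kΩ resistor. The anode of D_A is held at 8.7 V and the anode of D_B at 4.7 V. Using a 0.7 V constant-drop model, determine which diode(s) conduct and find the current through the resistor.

Only D_A conducts; I_R ≈ 6.7 mA

Assume both conduct. Then node N would need to be at both 8.7−0.7 = 8 V and 4.7−0.7 = 4 V, which is impossible.
Assume only D_A conducts: V_N = 8.7 − 0.7 = 8 V, so I_R = 8/1.2 = 6.67 mA.
Check D_B: its anode-to-cathode voltage is 4.7 − 8 = -3.3 V < 0.7 V, so it is off. The assumption is consistent.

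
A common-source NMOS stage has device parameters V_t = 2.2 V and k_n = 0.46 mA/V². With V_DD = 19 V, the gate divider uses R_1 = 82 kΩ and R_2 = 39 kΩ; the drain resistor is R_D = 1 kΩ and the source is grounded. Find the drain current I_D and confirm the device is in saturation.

I_D ≈ 3.5 mA

V_G = V_DD·R_2/(R_1+R_2) = 19×39/121 = 6.12 V. With the source grounded, V_GS = V_G = 6.12 V.
Assume saturation: I_D = (k_n/2)(V_GS − V_t)² = (0.46/2)×(6.12 − 2.2)² = 0.23×3.92² = 3.54 mA.
V_DS = V_DD − I_D·R_D = 19 − 3.54×1 = 15.5 V.
Saturation requires V_DS ≥ V_GS − V_t = 3.92 V; 15.5 ≥ 3.92 ✓.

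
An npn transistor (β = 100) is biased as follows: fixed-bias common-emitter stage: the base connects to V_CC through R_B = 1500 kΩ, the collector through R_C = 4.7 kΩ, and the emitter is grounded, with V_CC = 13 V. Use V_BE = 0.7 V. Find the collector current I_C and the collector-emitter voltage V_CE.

I_C ≈ 0.82 mA, V_CE ≈ 9.1 V

Base loop: V_CC = I_B·R_B + V_BE, so I_B = (13 − 0.7)/1500 kΩ = 0.0082 mA.
In the active region I_C = β·I_B = 100 × 0.0082 = 0.82 mA.
Collector loop: V_CE = V_CC − I_C·R_C = 13 − 0.82×4.7 = 9.15 V.
Since V_CE = 9.15 V > V_CE(sat) ≈ 0.2 V, the transistor is in the active region as assumed.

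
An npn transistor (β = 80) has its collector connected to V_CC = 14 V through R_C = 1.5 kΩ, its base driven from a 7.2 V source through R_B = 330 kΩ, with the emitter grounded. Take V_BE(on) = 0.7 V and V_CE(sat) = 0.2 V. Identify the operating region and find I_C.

Assume active. Base-emitter loop: I_B = (V_BB − V_BE)/R_B = (7.2 − 0.7)/330 = 0.0197 mA.
I_C = β·I_B = 80×0.0197 = 1.58 mA.
V_CE = V_CC − I_C·R_C = 14 − 1.58×1.5 = 11.6 V > V_CE(sat), so the active-region assumption holds.

active; I_C ≈ 1.6 mA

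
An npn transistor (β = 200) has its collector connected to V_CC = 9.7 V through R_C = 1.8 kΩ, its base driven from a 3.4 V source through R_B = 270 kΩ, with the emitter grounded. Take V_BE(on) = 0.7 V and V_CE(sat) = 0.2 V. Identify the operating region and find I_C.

Assume active. Base-emitter loop: I_B = (V_BB − V_BE)/R_B = (3.4 − 0.7)/270 = 0.01 mA.
I_C = β·I_B = 200×0.01 = 2 mA.
V_CE = V_CC − I_C·R_C = 9.7 − 2×1.8 = 6.1 V > V_CE(sat), so the active-region assumption holds.

active; I_C ≈ 2 mA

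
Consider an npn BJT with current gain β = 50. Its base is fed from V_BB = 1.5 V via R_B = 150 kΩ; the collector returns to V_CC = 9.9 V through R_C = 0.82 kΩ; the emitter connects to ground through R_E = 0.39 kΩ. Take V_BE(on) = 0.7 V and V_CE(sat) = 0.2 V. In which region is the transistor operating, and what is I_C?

active; I_C ≈ 0.24 mA

Assume active. Base-emitter loop: I_B = (V_BB − V_BE)/(R_B + (β+1)R_E) = (1.5 − 0.7)/(150 + 51×0.39) = 0.00471 mA.
I_C = β·I_B = 50×0.00471 = 0.235 mA.
V_CE = V_CC − I_C·R_C − I_E·R_E = 9.9 − 0.235×0.82 − 0.24×0.39 = 9.61 V > V_CE(sat), so the active-region assumption holds.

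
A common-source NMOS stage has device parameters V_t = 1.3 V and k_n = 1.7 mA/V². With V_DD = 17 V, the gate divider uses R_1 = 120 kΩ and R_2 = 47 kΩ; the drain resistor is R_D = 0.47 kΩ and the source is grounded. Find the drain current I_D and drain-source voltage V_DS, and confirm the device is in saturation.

I_D ≈ 10 mA, V_DS ≈ 12 V

V_G = V_DD·R_2/(R_1+R_2) = 17×47/167 = 4.78 V. With the source grounded, V_GS = V_G = 4.78 V.
Assume saturation: I_D = (k_n/2)(V_GS − V_t)² = (1.7/2)×(4.78 − 1.3)² = 0.85×3.48² = 10.3 mA.
V_DS = V_DD − I_D·R_D = 17 − 10.3×0.47 = 12.1 V.
Saturation requires V_DS ≥ V_GS − V_t = 3.48 V; 12.1 ≥ 3.48 ✓.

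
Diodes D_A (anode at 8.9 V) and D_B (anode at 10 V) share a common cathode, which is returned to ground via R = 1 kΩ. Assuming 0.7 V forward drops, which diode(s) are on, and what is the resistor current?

Assume both conduct. Then node N would need to be at both 8.9−0.7 = 8.2 V and 10−0.7 = 9.3 V, which is impossible.
Assume only D_B conducts: V_N = 10 − 0.7 = 9.3 V, so I_R = 9.3/1 = 9.3 mA.
Check D_A: its anode-to-cathode voltage is 8.9 − 9.3 = -0.4 V < 0.7 V, so it is off. The assumption is consistent.

Only D_B conducts; I_R ≈ 9.3 mA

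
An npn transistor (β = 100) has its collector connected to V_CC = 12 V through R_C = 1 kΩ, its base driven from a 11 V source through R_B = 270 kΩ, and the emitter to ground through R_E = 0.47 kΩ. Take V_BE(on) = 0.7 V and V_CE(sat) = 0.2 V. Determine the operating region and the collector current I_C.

active; I_C ≈ 3.2 mA

Assume active. Base-emitter loop: I_B = (V_BB − V_BE)/(R_B + (β+1)R_E) = (11 − 0.7)/(270 + 101×0.47) = 0.0324 mA.
I_C = β·I_B = 100×0.0324 = 3.24 mA.
V_CE = V_CC − I_C·R_C − I_E·R_E = 12 − 3.24×1 − 3.28×0.47 = 7.22 V > V_CE(sat), so the active-region assumption holds.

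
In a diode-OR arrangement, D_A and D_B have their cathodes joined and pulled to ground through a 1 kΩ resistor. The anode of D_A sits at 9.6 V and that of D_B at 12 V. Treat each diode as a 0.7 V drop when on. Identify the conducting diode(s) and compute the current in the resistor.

Assume both conduct. Then node N would need to be at both 9.6−0.7 = 8.9 V and 12−0.7 = 11.3 V, which is impossible.
Assume only D_B conducts: V_N = 12 − 0.7 = 11.3 V, so I_R = 11.3/1 = 11.3 mA.
Check D_A: its anode-to-cathode voltage is 9.6 − 11.3 = -1.7 V < 0.7 V, so it is off. The assumption is consistent.

Only D_B conducts; I_R ≈ 11 mA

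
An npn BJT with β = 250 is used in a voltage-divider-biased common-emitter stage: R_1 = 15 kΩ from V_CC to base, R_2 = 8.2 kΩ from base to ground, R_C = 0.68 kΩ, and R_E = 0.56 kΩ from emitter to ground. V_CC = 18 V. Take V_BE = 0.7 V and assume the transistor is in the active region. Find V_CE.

Thevenize the base divider: V_Th = V_CC·R_2/(R_1+R_2) = 18×8.2/23.2 = 6.36 V, R_Th = R_1‖R_2 = 5.3 kΩ.
Base-emitter loop: V_Th = I_B·R_Th + V_BE + (β+1)I_B·R_E, so I_B = (6.36 − 0.7) / (5.3 + 251×0.56) = 0.0388 mA.
I_C = β·I_B = 250×0.0388 = 9.7 mA, and I_E = (β+1)I_B = 9.74 mA.
V_CE = V_CC − I_C·R_C − I_E·R_E = 18 − 9.7×0.68 − 9.74×0.56 = 5.94 V.
V_CE = 5.94 V > 0.2 V confirms active-region operation.

V_CE ≈ 5.9 V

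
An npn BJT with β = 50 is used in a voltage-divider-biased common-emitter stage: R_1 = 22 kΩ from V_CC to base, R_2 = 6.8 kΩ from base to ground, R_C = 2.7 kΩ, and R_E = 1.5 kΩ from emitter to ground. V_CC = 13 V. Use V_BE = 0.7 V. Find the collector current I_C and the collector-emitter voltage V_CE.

I_C ≈ 1.5 mA, V_CE ≈ 6.9 V

Thevenize the base divider: V_Th = V_CC·R_2/(R_1+R_2) = 13×6.8/28.8 = 3.07 V, R_Th = R_1‖R_2 = 5.19 kΩ.
Base-emitter loop: V_Th = I_B·R_Th + V_BE + (β+1)I_B·R_E, so I_B = (3.07 − 0.7) / (5.19 + 51×1.5) = 0.029 mA.
I_C = β·I_B = 50×0.029 = 1.45 mA, and I_E = (β+1)I_B = 1.48 mA.
V_CE = V_CC − I_C·R_C − I_E·R_E = 13 − 1.45×2.7 − 1.48×1.5 = 6.87 V.
V_CE = 6.87 V > 0.2 V confirms active-region operation.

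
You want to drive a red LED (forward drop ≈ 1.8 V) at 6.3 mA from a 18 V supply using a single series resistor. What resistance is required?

R ≈ 2.6 kΩ

The resistor drops V_S − V_D = 18 − 1.8 = 16.2 V at 6.3 mA.
R = 16.2 V / 6.3 mA = 2.57 kΩ.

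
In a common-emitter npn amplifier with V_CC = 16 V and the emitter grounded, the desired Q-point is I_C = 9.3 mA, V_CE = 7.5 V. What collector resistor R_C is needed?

Collector loop: V_CC = I_C·R_C + V_CE.
R_C = (V_CC − V_CE)/I_C = (16 − 7.5)/9.3 = 0.914 kΩ.

R_C ≈ 0.91 kΩ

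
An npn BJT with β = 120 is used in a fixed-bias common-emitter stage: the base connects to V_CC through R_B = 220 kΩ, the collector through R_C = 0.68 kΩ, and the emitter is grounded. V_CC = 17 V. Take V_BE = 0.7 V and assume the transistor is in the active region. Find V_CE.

Base loop: V_CC = I_B·R_B + V_BE, so I_B = (17 − 0.7)/220 kΩ = 0.0741 mA.
In the active region I_C = β·I_B = 120 × 0.0741 = 8.89 mA.
Collector loop: V_CE = V_CC − I_C·R_C = 17 − 8.89×0.68 = 11 V.
Since V_CE = 11 V > V_CE(sat) ≈ 0.2 V, the transistor is in the active region as assumed.

V_CE ≈ 11 V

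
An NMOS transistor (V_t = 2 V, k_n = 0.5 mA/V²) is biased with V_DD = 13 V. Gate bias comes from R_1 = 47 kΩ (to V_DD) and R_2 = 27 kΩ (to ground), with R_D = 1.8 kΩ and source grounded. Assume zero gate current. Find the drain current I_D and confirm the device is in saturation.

I_D ≈ 1.9 mA

V_G = V_DD·R_2/(R_1+R_2) = 13×27/74 = 4.74 V. With the source grounded, V_GS = V_G = 4.74 V.
Assume saturation: I_D = (k_n/2)(V_GS − V_t)² = (0.5/2)×(4.74 − 2)² = 0.25×2.74² = 1.88 mA.
V_DS = V_DD − I_D·R_D = 13 − 1.88×1.8 = 9.61 V.
Saturation requires V_DS ≥ V_GS − V_t = 2.74 V; 9.61 ≥ 2.74 ✓.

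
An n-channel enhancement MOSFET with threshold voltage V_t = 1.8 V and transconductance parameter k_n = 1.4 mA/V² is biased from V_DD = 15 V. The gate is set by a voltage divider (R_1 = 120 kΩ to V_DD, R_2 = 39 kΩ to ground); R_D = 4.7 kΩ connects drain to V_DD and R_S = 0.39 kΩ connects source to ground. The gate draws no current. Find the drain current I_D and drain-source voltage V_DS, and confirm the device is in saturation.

I_D ≈ 1.3 mA, V_DS ≈ 8.3 V

V_G = V_DD·R_2/(R_1+R_2) = 15×39/159 = 3.68 V.
Assume saturation: I_D = (k_n/2)(V_GS − V_t)² with V_GS = V_G − I_D·R_S = 3.68 − 0.39·I_D.
Substituting gives 0.106·I_D² − 2.03·I_D + 2.47 = 0, with roots I_D = 1.31 or 17.7 mA.
The root I_D = 17.7 mA gives V_GS = -3.23 V ≤ V_t, so take I_D = 1.31 mA.
Then V_GS = 3.17 V and V_DS = V_DD − I_D(R_D+R_S) = 15 − 1.31×5.09 = 8.33 V.
Saturation requires V_DS ≥ V_GS − V_t = 1.37 V; 8.33 ≥ 1.37 ✓.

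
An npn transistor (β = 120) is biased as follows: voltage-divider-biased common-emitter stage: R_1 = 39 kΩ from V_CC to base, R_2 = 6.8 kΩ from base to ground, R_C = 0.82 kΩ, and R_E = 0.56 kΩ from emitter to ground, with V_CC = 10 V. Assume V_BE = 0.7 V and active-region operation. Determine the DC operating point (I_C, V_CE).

Thevenize the base divider: V_Th = V_CC·R_2/(R_1+R_2) = 10×6.8/45.8 = 1.48 V, R_Th = R_1‖R_2 = 5.79 kΩ.
Base-emitter loop: V_Th = I_B·R_Th + V_BE + (β+1)I_B·R_E, so I_B = (1.48 − 0.7) / (5.79 + 121×0.56) = 0.0107 mA.
I_C = β·I_B = 120×0.0107 = 1.28 mA, and I_E = (β+1)I_B = 1.29 mA.
V_CE = V_CC − I_C·R_C − I_E·R_E = 10 − 1.28×0.82 − 1.29×0.56 = 8.23 V.
V_CE = 8.23 V > 0.2 V confirms active-region operation.

I_C ≈ 1.3 mA, V_CE ≈ 8.2 V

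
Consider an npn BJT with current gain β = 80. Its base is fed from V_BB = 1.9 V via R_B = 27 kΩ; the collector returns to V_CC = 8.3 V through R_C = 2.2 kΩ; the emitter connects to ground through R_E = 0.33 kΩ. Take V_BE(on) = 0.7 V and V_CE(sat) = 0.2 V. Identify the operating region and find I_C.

Assume active. Base-emitter loop: I_B = (V_BB − V_BE)/(R_B + (β+1)R_E) = (1.9 − 0.7)/(27 + 81×0.33) = 0.0223 mA.
I_C = β·I_B = 80×0.0223 = 1.79 mA.
V_CE = V_CC − I_C·R_C − I_E·R_E = 8.3 − 1.79×2.2 − 1.81×0.33 = 3.77 V > V_CE(sat), so the active-region assumption holds.

active; I_C ≈ 1.8 mA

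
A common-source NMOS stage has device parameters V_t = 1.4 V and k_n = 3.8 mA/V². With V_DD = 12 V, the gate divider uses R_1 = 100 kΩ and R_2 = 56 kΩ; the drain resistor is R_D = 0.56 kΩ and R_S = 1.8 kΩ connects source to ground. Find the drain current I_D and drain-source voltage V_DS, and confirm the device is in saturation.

I_D ≈ 1.2 mA, V_DS ≈ 9.2 V

V_G = V_DD·R_2/(R_1+R_2) = 12×56/156 = 4.31 V.
Assume saturation: I_D = (k_n/2)(V_GS − V_t)² with V_GS = V_G − I_D·R_S = 4.31 − 1.8·I_D.
Substituting gives 6.16·I_D² − 20.9·I_D + 16.1 = 0, with roots I_D = 1.18 or 2.22 mA.
The root I_D = 2.22 mA gives V_GS = 0.32 V ≤ V_t, so take I_D = 1.18 mA.
Then V_GS = 2.19 V and V_DS = V_DD − I_D(R_D+R_S) = 12 − 1.18×2.36 = 9.22 V.
Saturation requires V_DS ≥ V_GS − V_t = 0.787 V; 9.22 ≥ 0.787 ✓.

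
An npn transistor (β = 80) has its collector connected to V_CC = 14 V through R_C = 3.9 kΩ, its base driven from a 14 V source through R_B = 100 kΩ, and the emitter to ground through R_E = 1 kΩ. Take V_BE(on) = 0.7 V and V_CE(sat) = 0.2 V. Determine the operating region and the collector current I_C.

saturation; I_C ≈ 2.8 mA

Assume active: I_B = (14 − 0.7)/(100 + 81×1) = 0.0735 mA, I_C = β·I_B = 5.88 mA.
Then V_CE = 14 − 5.88×3.9 − 5.95×1 = -14.9 V < 0.2 V — the active assumption fails.
Re-solve with V_CE = 0.2 V. KCL at the emitter: V_E/R_E = (V_BB−0.7−V_E)/R_B + (V_CC−0.2−V_E)/R_C, giving V_E = 2.9 V.
I_C = (V_CC − 0.2 − V_E)/R_C = (13.8 − 2.9)/3.9 = 2.8 mA.
Check: I_B = (13.3 − 2.9)/100 = 0.104 mA, and β·I_B = 8.32 mA > I_C, confirming saturation.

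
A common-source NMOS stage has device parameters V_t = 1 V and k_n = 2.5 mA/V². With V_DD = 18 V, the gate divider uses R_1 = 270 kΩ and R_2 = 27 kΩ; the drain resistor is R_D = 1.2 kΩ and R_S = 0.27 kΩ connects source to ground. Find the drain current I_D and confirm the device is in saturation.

I_D ≈ 0.36 mA

V_G = V_DD·R_2/(R_1+R_2) = 18×27/297 = 1.64 V.
Assume saturation: I_D = (k_n/2)(V_GS − V_t)² with V_GS = V_G − I_D·R_S = 1.64 − 0.27·I_D.
Substituting gives 0.0911·I_D² − 1.43·I_D + 0.506 = 0, with roots I_D = 0.362 or 15.3 mA.
The root I_D = 15.3 mA gives V_GS = -2.5 V ≤ V_t, so take I_D = 0.362 mA.
Then V_GS = 1.54 V and V_DS = V_DD − I_D(R_D+R_S) = 18 − 0.362×1.47 = 17.5 V.
Saturation requires V_DS ≥ V_GS − V_t = 0.538 V; 17.5 ≥ 0.538 ✓.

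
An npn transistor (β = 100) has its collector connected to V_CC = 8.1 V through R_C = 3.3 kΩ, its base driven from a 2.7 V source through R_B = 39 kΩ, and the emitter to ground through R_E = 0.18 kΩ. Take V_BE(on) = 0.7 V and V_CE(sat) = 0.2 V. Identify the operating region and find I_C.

Assume active: I_B = (2.7 − 0.7)/(39 + 101×0.18) = 0.035 mA, I_C = β·I_B = 3.5 mA.
Then V_CE = 8.1 − 3.5×3.3 − 3.53×0.18 = -4.08 V < 0.2 V — the active assumption fails.
Re-solve with V_CE = 0.2 V. KCL at the emitter: V_E/R_E = (V_BB−0.7−V_E)/R_B + (V_CC−0.2−V_E)/R_C, giving V_E = 0.416 V.
I_C = (V_CC − 0.2 − V_E)/R_C = (7.9 − 0.416)/3.3 = 2.27 mA.
Check: I_B = (2 − 0.416)/39 = 0.0406 mA, and β·I_B = 4.06 mA > I_C, confirming saturation.

saturation; I_C ≈ 2.3 mA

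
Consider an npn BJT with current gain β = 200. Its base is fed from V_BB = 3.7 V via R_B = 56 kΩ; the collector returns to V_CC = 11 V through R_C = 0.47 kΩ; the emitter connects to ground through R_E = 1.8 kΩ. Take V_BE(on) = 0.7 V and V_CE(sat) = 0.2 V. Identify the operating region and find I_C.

active; I_C ≈ 1.4 mA

Assume active. Base-emitter loop: I_B = (V_BB − V_BE)/(R_B + (β+1)R_E) = (3.7 − 0.7)/(56 + 201×1.8) = 0.00718 mA.
I_C = β·I_B = 200×0.00718 = 1.44 mA.
V_CE = V_CC − I_C·R_C − I_E·R_E = 11 − 1.44×0.47 − 1.44×1.8 = 7.73 V > V_CE(sat), so the active-region assumption holds.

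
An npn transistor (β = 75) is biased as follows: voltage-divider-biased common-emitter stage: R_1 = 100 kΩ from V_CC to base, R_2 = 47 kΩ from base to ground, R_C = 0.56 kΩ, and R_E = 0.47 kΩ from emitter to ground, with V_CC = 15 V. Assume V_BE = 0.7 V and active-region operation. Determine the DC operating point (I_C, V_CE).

Thevenize the base divider: V_Th = V_CC·R_2/(R_1+R_2) = 15×47/147 = 4.8 V, R_Th = R_1‖R_2 = 32 kΩ.
Base-emitter loop: V_Th = I_B·R_Th + V_BE + (β+1)I_B·R_E, so I_B = (4.8 − 0.7) / (32 + 76×0.47) = 0.0605 mA.
I_C = β·I_B = 75×0.0605 = 4.54 mA, and I_E = (β+1)I_B = 4.6 mA.
V_CE = V_CC − I_C·R_C − I_E·R_E = 15 − 4.54×0.56 − 4.6×0.47 = 10.3 V.
V_CE = 10.3 V > 0.2 V confirms active-region operation.

I_C ≈ 4.5 mA, V_CE ≈ 10 V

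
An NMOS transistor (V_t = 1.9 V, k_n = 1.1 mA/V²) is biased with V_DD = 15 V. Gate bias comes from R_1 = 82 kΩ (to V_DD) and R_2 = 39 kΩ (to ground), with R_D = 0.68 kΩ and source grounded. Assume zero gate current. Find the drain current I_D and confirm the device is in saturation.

V_G = V_DD·R_2/(R_1+R_2) = 15×39/121 = 4.83 V. With the source grounded, V_GS = V_G = 4.83 V.
Assume saturation: I_D = (k_n/2)(V_GS − V_t)² = (1.1/2)×(4.83 − 1.9)² = 0.55×2.93² = 4.74 mA.
V_DS = V_DD − I_D·R_D = 15 − 4.74×0.68 = 11.8 V.
Saturation requires V_DS ≥ V_GS − V_t = 2.93 V; 11.8 ≥ 2.93 ✓.

I_D ≈ 4.7 mA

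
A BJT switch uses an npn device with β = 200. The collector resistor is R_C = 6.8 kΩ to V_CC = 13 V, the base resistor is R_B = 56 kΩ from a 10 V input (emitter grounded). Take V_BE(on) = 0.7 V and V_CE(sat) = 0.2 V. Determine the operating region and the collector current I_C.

Assume active: I_B = (10 − 0.7)/56 = 0.166 mA, giving I_C = β·I_B = 33.2 mA.
But then V_CE = 13 − 33.2×6.8 = -213 V < V_CE(sat) = 0.2 V — impossible in the active region.
So the transistor is saturated. With V_CE = 0.2 V, I_C = (V_CC − 0.2)/R_C = 12.8/6.8 = 1.88 mA.
Check: β·I_B = 33.2 mA > I_C = 1.88 mA, confirming saturation.

saturation; I_C ≈ 1.9 mA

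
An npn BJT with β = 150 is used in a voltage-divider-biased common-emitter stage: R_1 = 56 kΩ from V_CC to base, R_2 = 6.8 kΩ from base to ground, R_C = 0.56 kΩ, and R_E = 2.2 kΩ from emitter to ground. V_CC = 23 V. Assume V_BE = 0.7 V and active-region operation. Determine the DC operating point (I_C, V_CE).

I_C ≈ 0.79 mA, V_CE ≈ 21 V

Thevenize the base divider: V_Th = V_CC·R_2/(R_1+R_2) = 23×6.8/62.8 = 2.49 V, R_Th = R_1‖R_2 = 6.06 kΩ.
Base-emitter loop: V_Th = I_B·R_Th + V_BE + (β+1)I_B·R_E, so I_B = (2.49 − 0.7) / (6.06 + 151×2.2) = 0.00529 mA.
I_C = β·I_B = 150×0.00529 = 0.794 mA, and I_E = (β+1)I_B = 0.799 mA.
V_CE = V_CC − I_C·R_C − I_E·R_E = 23 − 0.794×0.56 − 0.799×2.2 = 20.8 V.
V_CE = 20.8 V > 0.2 V confirms active-region operation.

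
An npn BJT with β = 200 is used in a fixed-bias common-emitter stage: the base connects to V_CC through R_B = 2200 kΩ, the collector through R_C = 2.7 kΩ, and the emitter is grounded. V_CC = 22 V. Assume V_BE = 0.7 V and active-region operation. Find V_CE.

V_CE ≈ 17 V

Base loop: V_CC = I_B·R_B + V_BE, so I_B = (22 − 0.7)/2200 kΩ = 0.00968 mA.
In the active region I_C = β·I_B = 200 × 0.00968 = 1.94 mA.
Collector loop: V_CE = V_CC − I_C·R_C = 22 − 1.94×2.7 = 16.8 V.
Since V_CE = 16.8 V > V_CE(sat) ≈ 0.2 V, the transistor is in the active region as assumed.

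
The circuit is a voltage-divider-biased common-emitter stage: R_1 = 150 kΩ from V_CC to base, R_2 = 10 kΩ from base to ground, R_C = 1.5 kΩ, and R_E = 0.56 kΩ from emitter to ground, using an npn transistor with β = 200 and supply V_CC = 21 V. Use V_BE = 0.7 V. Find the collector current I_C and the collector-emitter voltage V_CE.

I_C ≈ 1 mA, V_CE ≈ 19 V

Thevenize the base divider: V_Th = V_CC·R_2/(R_1+R_2) = 21×10/160 = 1.31 V, R_Th = R_1‖R_2 = 9.38 kΩ.
Base-emitter loop: V_Th = I_B·R_Th + V_BE + (β+1)I_B·R_E, so I_B = (1.31 − 0.7) / (9.38 + 201×0.56) = 0.00502 mA.
I_C = β·I_B = 200×0.00502 = 1 mA, and I_E = (β+1)I_B = 1.01 mA.
V_CE = V_CC − I_C·R_C − I_E·R_E = 21 − 1×1.5 − 1.01×0.56 = 18.9 V.
V_CE = 18.9 V > 0.2 V confirms active-region operation.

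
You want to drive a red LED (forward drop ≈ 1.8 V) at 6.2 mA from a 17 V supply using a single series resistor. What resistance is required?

The resistor drops V_S − V_D = 17 − 1.8 = 15.2 V at 6.2 mA.
R = 15.2 V / 6.2 mA = 2.45 kΩ.

R ≈ 2.5 kΩ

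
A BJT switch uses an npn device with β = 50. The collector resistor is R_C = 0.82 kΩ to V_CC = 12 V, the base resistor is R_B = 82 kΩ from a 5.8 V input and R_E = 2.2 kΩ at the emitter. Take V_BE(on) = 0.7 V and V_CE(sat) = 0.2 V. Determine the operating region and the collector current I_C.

active; I_C ≈ 1.3 mA

Assume active. Base-emitter loop: I_B = (V_BB − V_BE)/(R_B + (β+1)R_E) = (5.8 − 0.7)/(82 + 51×2.2) = 0.0263 mA.
I_C = β·I_B = 50×0.0263 = 1.31 mA.
V_CE = V_CC − I_C·R_C − I_E·R_E = 12 − 1.31×0.82 − 1.34×2.2 = 7.98 V > V_CE(sat), so the active-region assumption holds.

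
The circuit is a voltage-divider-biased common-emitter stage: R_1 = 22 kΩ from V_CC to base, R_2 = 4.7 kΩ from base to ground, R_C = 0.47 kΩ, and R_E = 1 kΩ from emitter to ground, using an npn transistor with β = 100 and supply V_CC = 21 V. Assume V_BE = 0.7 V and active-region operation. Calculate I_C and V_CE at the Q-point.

Thevenize the base divider: V_Th = V_CC·R_2/(R_1+R_2) = 21×4.7/26.7 = 3.7 V, R_Th = R_1‖R_2 = 3.87 kΩ.
Base-emitter loop: V_Th = I_B·R_Th + V_BE + (β+1)I_B·R_E, so I_B = (3.7 − 0.7) / (3.87 + 101×1) = 0.0286 mA.
I_C = β·I_B = 100×0.0286 = 2.86 mA, and I_E = (β+1)I_B = 2.89 mA.
V_CE = V_CC − I_C·R_C − I_E·R_E = 21 − 2.86×0.47 − 2.89×1 = 16.8 V.
V_CE = 16.8 V > 0.2 V confirms active-region operation.

I_C ≈ 2.9 mA, V_CE ≈ 17 V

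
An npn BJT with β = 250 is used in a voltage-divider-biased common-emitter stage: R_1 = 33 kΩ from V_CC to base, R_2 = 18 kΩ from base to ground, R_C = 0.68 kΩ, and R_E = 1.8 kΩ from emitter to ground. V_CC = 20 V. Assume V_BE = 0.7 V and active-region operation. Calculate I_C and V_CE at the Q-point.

I_C ≈ 3.4 mA, V_CE ≈ 11 V

Thevenize the base divider: V_Th = V_CC·R_2/(R_1+R_2) = 20×18/51 = 7.06 V, R_Th = R_1‖R_2 = 11.6 kΩ.
Base-emitter loop: V_Th = I_B·R_Th + V_BE + (β+1)I_B·R_E, so I_B = (7.06 − 0.7) / (11.6 + 251×1.8) = 0.0137 mA.
I_C = β·I_B = 250×0.0137 = 3.43 mA, and I_E = (β+1)I_B = 3.44 mA.
V_CE = V_CC − I_C·R_C − I_E·R_E = 20 − 3.43×0.68 − 3.44×1.8 = 11.5 V.
V_CE = 11.5 V > 0.2 V confirms active-region operation.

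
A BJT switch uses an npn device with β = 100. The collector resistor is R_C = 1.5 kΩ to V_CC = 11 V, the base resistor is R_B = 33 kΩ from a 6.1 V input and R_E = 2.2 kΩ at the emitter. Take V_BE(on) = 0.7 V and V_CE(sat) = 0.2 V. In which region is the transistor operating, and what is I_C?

active; I_C ≈ 2.1 mA

Assume active. Base-emitter loop: I_B = (V_BB − V_BE)/(R_B + (β+1)R_E) = (6.1 − 0.7)/(33 + 101×2.2) = 0.0212 mA.
I_C = β·I_B = 100×0.0212 = 2.12 mA.
V_CE = V_CC − I_C·R_C − I_E·R_E = 11 − 2.12×1.5 − 2.14×2.2 = 3.12 V > V_CE(sat), so the active-region assumption holds.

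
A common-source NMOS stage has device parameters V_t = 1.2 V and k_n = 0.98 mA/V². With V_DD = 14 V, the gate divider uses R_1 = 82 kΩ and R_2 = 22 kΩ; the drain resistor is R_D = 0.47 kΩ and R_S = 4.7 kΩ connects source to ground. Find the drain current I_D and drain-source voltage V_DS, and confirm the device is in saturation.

V_G = V_DD·R_2/(R_1+R_2) = 14×22/104 = 2.96 V.
Assume saturation: I_D = (k_n/2)(V_GS − V_t)² with V_GS = V_G − I_D·R_S = 2.96 − 4.7·I_D.
Substituting gives 10.8·I_D² − 9.11·I_D + 1.52 = 0, with roots I_D = 0.229 or 0.613 mA.
The root I_D = 0.613 mA gives V_GS = 0.0818 V ≤ V_t, so take I_D = 0.229 mA.
Then V_GS = 1.88 V and V_DS = V_DD − I_D(R_D+R_S) = 14 − 0.229×5.17 = 12.8 V.
Saturation requires V_DS ≥ V_GS − V_t = 0.684 V; 12.8 ≥ 0.684 ✓.

I_D ≈ 0.23 mA, V_DS ≈ 13 V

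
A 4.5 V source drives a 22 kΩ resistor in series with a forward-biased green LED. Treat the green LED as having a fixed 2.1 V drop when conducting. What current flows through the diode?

KVL around the loop: 4.5 = V_D + I·R = 2.1 + I × 22 kΩ.
So I = (4.5 − 2.1) / 22 kΩ = 2.4 / 22 = 0.109 mA.

I ≈ 0.11 mA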